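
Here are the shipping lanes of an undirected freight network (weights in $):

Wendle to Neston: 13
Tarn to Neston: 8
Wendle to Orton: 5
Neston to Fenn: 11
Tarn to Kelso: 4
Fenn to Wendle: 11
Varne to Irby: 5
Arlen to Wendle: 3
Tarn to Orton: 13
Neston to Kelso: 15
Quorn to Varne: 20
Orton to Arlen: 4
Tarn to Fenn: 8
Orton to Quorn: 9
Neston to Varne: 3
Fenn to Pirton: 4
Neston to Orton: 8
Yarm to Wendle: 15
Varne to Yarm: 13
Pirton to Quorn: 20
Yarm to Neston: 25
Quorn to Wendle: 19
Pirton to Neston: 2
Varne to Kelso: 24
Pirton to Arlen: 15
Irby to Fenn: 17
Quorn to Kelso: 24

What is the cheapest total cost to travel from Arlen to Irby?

Shortest distances from Arlen:
Arlen: 0
Wendle: 3  (via Arlen)
Orton: 4  (via Arlen)
Neston: 12  (via Orton)
Quorn: 13  (via Orton)
Fenn: 14  (via Wendle)
Pirton: 14  (via Neston)
Varne: 15  (via Neston)
Tarn: 17  (via Orton)
Yarm: 18  (via Wendle)
Irby: 20  (via Varne)
Shortest route: Arlen → Orton → Neston → Varne → Irby = $20.

$20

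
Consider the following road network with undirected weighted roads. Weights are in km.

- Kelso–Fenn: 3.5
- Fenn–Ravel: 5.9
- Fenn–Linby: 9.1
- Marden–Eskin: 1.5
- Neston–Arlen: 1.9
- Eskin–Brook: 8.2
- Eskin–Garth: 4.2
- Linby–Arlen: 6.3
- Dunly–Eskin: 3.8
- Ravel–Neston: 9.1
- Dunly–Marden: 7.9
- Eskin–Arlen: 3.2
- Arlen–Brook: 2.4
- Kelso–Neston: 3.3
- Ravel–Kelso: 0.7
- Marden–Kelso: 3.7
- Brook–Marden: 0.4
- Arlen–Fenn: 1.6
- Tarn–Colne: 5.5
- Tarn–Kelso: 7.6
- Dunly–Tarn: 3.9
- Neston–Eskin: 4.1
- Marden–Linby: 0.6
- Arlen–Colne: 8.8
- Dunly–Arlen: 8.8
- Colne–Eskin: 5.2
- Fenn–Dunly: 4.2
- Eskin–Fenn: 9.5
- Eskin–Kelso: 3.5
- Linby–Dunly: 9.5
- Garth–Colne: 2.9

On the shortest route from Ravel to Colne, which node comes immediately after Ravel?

Kelso

Candidate routes:
Ravel–Kelso–Marden–Eskin–Garth–Colne: 0.7+3.7+1.5+4.2+2.9 = 13
Ravel–Kelso–Eskin–Colne: 0.7+3.5+5.2 = 9.4
Ravel–Kelso–Marden–Eskin–Colne: 0.7+3.7+1.5+5.2 = 11.1
Ravel–Kelso–Eskin–Garth–Colne: 0.7+3.5+4.2+2.9 = 11.3
Cheapest is Ravel–Kelso–Eskin–Colne at 9.4 km.
So from Ravel the first move is to Kelso.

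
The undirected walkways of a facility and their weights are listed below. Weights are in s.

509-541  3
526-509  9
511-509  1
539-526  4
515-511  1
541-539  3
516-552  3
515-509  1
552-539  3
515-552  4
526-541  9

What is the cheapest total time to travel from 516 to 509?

8 s

Compare a few routes:
516 → 552 → 515 → 511 → 509: 3+4+1+1 = 9
516 → 552 → 515 → 509: 3+4+1 = 8
The minimum is 8 s via 516 → 552 → 515 → 509.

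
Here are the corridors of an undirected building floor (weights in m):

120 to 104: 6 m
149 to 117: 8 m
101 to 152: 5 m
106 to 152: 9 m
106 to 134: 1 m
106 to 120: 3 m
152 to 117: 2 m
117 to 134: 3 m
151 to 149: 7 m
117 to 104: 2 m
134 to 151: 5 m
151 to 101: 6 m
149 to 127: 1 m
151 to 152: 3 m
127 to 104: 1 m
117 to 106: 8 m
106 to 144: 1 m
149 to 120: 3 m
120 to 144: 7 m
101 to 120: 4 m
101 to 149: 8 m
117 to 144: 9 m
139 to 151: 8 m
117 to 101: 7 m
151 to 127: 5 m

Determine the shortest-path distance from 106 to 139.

14 m

Candidate routes:
106 → 134 → 151 → 139: 1+5+8 = 14
106 → 134 → 117 → 152 → 151 → 139: 1+3+2+3+8 = 17
The minimum is 14 m via 106 → 134 → 151 → 139.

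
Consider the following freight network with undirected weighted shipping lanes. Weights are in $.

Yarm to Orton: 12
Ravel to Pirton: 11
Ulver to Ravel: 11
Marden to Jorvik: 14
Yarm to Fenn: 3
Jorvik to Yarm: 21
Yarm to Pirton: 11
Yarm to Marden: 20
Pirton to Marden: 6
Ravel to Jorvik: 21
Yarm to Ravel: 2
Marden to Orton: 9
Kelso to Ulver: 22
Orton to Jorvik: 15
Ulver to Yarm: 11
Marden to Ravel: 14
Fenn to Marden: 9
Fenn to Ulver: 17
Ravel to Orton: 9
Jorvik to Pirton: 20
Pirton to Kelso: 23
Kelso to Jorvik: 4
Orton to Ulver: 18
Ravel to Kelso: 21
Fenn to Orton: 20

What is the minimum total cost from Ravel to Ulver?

Candidate routes:
Ravel → Ulver: 11 = 11
Ravel → Yarm → Ulver: 2+11 = 13
Ravel → Yarm → Fenn → Ulver: 2+3+17 = 22
Cheapest is Ravel → Ulver at $11.

$11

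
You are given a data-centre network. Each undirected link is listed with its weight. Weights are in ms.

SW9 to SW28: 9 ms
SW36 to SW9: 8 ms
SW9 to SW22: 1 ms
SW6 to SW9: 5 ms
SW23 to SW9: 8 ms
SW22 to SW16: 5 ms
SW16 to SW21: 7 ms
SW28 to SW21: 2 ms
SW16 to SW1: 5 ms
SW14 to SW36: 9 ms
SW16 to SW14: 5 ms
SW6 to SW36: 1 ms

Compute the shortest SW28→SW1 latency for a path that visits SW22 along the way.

Best SW28 to SW22: SW28–SW9–SW22 costing 10
Best SW22 to SW1: SW22–SW16–SW1 costing 10
Total via SW22: 10 + 10 = 20 ms.

20 ms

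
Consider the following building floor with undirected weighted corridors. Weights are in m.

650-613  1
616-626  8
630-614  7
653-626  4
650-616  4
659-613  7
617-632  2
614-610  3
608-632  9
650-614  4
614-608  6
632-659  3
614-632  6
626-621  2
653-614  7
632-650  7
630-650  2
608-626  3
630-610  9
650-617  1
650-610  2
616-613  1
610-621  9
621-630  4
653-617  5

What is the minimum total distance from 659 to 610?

Settle nodes by increasing distance from 659:
659: 0
632: 3  (via 659)
617: 5  (via 632)
650: 6  (via 617)
613: 7  (via 659)
630: 8  (via 650)
610: 8  (via 650)
Shortest route: 659–632–617–650–610 = 8 m.

8 m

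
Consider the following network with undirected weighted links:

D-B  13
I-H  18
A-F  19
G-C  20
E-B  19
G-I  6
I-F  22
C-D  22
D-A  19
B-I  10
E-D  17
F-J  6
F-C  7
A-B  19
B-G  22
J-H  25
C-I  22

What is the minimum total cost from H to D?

41

Candidate routes:
H - I - G - B - D: 18+6+22+13 = 59
H - J - F - C - D: 25+6+7+22 = 60
H - I - C - D: 18+22+22 = 62
H - I - B - D: 18+10+13 = 41
Cheapest is H - I - B - D at 41.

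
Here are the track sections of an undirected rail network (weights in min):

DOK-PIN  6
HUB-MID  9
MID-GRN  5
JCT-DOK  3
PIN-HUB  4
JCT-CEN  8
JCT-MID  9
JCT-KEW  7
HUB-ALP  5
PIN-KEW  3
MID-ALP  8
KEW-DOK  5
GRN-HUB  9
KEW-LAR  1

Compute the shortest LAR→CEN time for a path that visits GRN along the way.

Best LAR to GRN: LAR–KEW–PIN–HUB–GRN costing 17
Best GRN to CEN: GRN–MID–JCT–CEN costing 22
Total via GRN: 17 + 22 = 39 min.

39 min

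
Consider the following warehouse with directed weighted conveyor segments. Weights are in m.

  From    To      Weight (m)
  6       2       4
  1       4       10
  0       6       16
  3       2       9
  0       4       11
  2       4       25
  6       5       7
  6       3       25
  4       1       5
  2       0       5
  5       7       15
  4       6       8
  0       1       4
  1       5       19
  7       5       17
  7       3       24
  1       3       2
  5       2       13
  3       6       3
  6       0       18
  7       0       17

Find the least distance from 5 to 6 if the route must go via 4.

37 m

Shortest 5→4: 5 → 2 → 0 → 4 = 29
Shortest 4→6: 4 → 6 = 8
Total via 4: 29 + 8 = 37 m.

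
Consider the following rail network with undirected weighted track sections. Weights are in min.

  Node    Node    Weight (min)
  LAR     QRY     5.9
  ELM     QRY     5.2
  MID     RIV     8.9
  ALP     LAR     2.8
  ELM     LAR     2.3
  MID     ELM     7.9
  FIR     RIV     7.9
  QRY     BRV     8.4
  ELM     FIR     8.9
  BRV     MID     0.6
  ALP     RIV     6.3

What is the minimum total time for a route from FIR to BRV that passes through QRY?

22.5 min

Shortest FIR→QRY: FIR–ELM–QRY = 14.1
Best QRY to BRV: QRY–BRV costing 8.4
Total via QRY: 14.1 + 8.4 = 22.5 min.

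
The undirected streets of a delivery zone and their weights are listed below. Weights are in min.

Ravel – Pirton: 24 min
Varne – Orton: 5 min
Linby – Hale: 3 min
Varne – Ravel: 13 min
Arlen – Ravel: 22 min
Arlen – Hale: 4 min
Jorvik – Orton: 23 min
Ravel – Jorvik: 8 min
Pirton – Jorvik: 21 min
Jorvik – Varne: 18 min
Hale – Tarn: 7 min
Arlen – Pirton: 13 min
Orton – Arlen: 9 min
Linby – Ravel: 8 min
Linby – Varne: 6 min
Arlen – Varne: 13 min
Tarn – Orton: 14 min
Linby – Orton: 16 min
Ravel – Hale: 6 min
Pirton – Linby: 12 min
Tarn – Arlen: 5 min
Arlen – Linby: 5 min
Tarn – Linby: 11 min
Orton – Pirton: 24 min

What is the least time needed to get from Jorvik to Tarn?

Compare a few routes:
Jorvik → Ravel → Linby → Arlen → Tarn: 8+8+5+5 = 26
Jorvik → Ravel → Hale → Tarn: 8+6+7 = 21
Jorvik → Ravel → Hale → Arlen → Tarn: 8+6+4+5 = 23
Cheapest is Jorvik → Ravel → Hale → Tarn at 21 min.

21 min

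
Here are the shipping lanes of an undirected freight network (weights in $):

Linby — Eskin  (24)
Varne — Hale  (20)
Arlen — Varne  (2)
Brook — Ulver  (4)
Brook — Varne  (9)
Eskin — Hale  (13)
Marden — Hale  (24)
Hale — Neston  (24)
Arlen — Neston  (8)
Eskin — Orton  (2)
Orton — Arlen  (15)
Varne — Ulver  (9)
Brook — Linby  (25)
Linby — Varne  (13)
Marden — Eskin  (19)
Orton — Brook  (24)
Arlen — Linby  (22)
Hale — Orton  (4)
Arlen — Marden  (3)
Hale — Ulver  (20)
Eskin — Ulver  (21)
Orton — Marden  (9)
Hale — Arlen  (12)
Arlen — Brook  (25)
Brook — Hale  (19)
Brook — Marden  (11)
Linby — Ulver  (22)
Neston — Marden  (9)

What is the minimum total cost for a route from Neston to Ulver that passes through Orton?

Best Neston to Orton: Neston–Marden–Orton costing 18
Shortest Orton→Ulver: Orton–Eskin–Ulver = 23
Total via Orton: 18 + 23 = $41.

$41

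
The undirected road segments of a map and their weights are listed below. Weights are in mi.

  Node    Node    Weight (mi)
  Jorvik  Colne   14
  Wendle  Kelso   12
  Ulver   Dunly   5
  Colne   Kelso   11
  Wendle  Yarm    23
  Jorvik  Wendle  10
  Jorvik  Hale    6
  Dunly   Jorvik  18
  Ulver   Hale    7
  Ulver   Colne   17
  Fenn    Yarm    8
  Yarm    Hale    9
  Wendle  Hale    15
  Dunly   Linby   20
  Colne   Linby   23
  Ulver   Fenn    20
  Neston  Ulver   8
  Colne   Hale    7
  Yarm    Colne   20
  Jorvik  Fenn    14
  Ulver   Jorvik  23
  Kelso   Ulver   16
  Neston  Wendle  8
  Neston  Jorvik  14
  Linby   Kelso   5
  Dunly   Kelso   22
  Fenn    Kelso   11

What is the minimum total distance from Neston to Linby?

25 mi

Enumerating some paths:
Neston → Wendle → Kelso → Linby: 8+12+5 = 25
Neston → Ulver → Kelso → Linby: 8+16+5 = 29
Neston → Ulver → Dunly → Linby: 8+5+20 = 33
Neston → Ulver → Hale → Colne → Kelso → Linby: 8+7+7+11+5 = 38
Cheapest is Neston → Wendle → Kelso → Linby at 25 mi.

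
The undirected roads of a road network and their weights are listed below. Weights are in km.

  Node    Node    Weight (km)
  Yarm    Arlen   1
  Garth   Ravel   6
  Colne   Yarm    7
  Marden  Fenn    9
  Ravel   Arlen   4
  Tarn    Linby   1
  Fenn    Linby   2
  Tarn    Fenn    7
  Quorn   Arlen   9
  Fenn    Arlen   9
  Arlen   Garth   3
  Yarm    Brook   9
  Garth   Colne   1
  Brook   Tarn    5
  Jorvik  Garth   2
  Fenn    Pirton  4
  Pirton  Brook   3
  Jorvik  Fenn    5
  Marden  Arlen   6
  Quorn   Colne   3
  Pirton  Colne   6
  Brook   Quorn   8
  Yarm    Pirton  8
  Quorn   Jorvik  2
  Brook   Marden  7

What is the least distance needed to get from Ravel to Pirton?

13 km

Compare a few routes:
Ravel–Arlen–Yarm–Pirton: 4+1+8 = 13
Ravel–Arlen–Garth–Colne–Pirton: 4+3+1+6 = 14
The minimum is 13 km via Ravel–Arlen–Yarm–Pirton.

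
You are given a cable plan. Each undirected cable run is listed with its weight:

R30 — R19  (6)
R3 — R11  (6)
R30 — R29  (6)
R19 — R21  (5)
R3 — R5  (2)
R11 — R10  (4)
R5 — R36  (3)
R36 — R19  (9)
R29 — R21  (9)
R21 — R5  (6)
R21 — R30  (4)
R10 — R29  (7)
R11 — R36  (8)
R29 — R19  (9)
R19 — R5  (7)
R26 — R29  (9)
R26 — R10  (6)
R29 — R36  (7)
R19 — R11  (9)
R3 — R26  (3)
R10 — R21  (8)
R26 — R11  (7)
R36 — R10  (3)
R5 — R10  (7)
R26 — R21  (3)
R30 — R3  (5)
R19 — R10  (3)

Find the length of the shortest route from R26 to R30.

7

Settle nodes by increasing distance from R26:
R26: 0
R3: 3  (via R26)
R21: 3  (via R26)
R5: 5  (via R3)
R10: 6  (via R26)
R11: 7  (via R26)
R30: 7  (via R21)
Shortest route: R26–R21–R30 = 7.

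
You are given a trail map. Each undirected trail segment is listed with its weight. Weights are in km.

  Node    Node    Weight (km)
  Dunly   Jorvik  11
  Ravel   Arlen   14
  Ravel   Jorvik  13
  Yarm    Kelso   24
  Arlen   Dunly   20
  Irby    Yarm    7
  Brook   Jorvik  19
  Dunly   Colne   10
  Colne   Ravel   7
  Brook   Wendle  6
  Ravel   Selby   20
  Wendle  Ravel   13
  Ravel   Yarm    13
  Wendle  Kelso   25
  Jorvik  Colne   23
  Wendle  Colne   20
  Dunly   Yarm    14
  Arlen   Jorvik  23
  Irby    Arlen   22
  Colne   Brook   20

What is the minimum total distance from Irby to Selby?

Settle nodes by increasing distance from Irby:
Irby: 0
Yarm: 7  (via Irby)
Ravel: 20  (via Yarm)
Dunly: 21  (via Yarm)
Arlen: 22  (via Irby)
Colne: 27  (via Ravel)
Kelso: 31  (via Yarm)
Jorvik: 32  (via Dunly)
Wendle: 33  (via Ravel)
Brook: 39  (via Wendle)
Selby: 40  (via Ravel)
Shortest route: Irby → Yarm → Ravel → Selby = 40 km.

40 km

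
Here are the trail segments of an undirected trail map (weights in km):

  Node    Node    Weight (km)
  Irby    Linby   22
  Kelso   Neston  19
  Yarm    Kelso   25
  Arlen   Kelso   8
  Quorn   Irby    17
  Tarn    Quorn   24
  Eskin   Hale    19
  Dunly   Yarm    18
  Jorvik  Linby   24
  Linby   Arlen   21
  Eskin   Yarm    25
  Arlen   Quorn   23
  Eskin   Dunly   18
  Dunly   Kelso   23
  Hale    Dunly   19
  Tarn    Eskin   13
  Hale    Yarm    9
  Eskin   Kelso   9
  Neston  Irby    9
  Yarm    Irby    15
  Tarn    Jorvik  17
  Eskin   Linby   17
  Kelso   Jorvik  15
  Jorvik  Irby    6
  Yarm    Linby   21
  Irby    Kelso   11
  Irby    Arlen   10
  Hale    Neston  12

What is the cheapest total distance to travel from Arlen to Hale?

Settle nodes by increasing distance from Arlen:
Arlen: 0
Kelso: 8  (via Arlen)
Irby: 10  (via Arlen)
Jorvik: 16  (via Irby)
Eskin: 17  (via Kelso)
Neston: 19  (via Irby)
Linby: 21  (via Arlen)
Quorn: 23  (via Arlen)
Yarm: 25  (via Irby)
Tarn: 30  (via Eskin)
Dunly: 31  (via Kelso)
Hale: 31  (via Neston)
Shortest route: Arlen → Irby → Neston → Hale = 31 km.

31 km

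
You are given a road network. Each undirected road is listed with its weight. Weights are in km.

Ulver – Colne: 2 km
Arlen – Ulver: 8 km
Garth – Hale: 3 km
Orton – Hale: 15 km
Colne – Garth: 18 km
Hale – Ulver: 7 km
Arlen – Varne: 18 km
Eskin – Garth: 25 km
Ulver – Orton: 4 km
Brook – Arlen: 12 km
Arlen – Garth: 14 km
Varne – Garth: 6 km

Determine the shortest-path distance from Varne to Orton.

20 km

Shortest distances from Varne:
Varne: 0
Garth: 6  (via Varne)
Hale: 9  (via Garth)
Ulver: 16  (via Hale)
Colne: 18  (via Ulver)
Arlen: 18  (via Varne)
Orton: 20  (via Ulver)
Shortest route: Varne–Garth–Hale–Ulver–Orton = 20 km.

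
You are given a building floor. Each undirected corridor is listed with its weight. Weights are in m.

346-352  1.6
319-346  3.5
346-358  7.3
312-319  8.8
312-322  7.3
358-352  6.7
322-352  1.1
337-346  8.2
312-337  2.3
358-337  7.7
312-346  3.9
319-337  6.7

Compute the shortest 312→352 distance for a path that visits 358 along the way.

16.7 m

Shortest 312→358: 312 → 337 → 358 = 10
Best 358 to 352: 358 → 352 costing 6.7
Total via 358: 10 + 6.7 = 16.7 m.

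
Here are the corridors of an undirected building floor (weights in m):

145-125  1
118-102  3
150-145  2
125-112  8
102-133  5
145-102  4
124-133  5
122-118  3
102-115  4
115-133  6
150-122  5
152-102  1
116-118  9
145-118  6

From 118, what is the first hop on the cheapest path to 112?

Enumerating some paths:
118–145–125–112: 6+1+8 = 15
118–102–145–125–112: 3+4+1+8 = 16
Cheapest is 118–145–125–112 at 15 m.
So from 118 the first move is to 145.

145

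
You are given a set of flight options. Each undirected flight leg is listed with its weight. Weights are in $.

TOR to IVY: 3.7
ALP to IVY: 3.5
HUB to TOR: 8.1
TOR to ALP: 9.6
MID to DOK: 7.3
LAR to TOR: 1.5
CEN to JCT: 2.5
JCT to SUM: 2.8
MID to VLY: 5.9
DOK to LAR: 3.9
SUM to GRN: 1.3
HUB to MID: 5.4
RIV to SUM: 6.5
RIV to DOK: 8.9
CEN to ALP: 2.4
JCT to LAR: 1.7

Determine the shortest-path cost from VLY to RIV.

$22.1

Running Dijkstra from VLY:
VLY: 0
MID: 5.9  (via VLY)
HUB: 11.3  (via MID)
DOK: 13.2  (via MID)
LAR: 17.1  (via DOK)
TOR: 18.6  (via LAR)
JCT: 18.8  (via LAR)
CEN: 21.3  (via JCT)
SUM: 21.6  (via JCT)
RIV: 22.1  (via DOK)
Shortest route: VLY → MID → DOK → RIV = $22.1.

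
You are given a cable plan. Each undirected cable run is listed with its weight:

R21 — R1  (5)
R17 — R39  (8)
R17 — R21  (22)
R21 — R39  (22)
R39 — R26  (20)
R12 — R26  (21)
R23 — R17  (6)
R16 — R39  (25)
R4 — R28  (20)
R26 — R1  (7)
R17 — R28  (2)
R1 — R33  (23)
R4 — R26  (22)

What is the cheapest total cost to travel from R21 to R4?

34

Running Dijkstra from R21:
R21: 0
R1: 5  (via R21)
R26: 12  (via R1)
R17: 22  (via R21)
R39: 22  (via R21)
R28: 24  (via R17)
R33: 28  (via R1)
R23: 28  (via R17)
R12: 33  (via R26)
R4: 34  (via R26)
Shortest route: R21 → R1 → R26 → R4 = 34.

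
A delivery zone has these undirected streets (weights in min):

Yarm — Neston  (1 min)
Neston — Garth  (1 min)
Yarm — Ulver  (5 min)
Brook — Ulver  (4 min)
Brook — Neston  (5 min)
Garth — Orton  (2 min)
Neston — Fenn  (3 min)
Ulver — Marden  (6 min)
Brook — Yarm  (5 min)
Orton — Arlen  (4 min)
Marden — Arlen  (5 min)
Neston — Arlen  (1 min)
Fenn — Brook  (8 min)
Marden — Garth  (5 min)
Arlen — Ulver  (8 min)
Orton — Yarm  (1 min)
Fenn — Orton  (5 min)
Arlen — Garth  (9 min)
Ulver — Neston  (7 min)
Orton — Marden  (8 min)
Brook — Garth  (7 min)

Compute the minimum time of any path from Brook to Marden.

Candidate routes:
Brook - Neston - Arlen - Marden: 5+1+5 = 11
Brook - Neston - Garth - Marden: 5+1+5 = 11
Brook - Ulver - Marden: 4+6 = 10
The minimum is 10 min via Brook - Ulver - Marden.

10 min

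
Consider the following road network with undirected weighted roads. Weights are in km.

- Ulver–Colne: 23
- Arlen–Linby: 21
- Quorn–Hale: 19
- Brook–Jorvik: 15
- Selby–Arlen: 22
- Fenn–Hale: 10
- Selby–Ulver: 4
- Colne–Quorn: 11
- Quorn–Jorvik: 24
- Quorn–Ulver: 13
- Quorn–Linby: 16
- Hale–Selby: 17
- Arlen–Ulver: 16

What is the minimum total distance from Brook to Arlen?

68 km

Compare a few routes:
Brook - Jorvik - Quorn - Ulver - Arlen: 15+24+13+16 = 68
Brook - Jorvik - Quorn - Colne - Ulver - Arlen: 15+24+11+23+16 = 89
Brook - Jorvik - Quorn - Linby - Arlen: 15+24+16+21 = 76
Brook - Jorvik - Quorn - Ulver - Selby - Arlen: 15+24+13+4+22 = 78
Cheapest is Brook - Jorvik - Quorn - Ulver - Arlen at 68 km.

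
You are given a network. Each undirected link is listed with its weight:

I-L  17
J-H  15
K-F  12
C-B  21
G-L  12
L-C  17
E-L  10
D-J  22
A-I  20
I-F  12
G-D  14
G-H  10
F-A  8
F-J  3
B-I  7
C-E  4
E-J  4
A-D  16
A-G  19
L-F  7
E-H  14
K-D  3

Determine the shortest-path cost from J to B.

Shortest distances from J:
J: 0
F: 3  (via J)
E: 4  (via J)
C: 8  (via E)
L: 10  (via F)
A: 11  (via F)
H: 15  (via J)
I: 15  (via F)
K: 15  (via F)
D: 18  (via K)
B: 22  (via I)
Shortest route: J → F → I → B = 22.

22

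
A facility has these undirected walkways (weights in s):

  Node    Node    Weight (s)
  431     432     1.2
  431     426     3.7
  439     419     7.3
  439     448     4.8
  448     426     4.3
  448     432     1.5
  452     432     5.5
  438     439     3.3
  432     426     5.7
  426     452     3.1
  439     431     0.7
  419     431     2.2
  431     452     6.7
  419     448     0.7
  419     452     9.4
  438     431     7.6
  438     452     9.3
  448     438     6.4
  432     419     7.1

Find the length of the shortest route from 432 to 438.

5.2 s

Enumerating some paths:
432 - 448 - 438: 1.5+6.4 = 7.9
432 - 431 - 439 - 438: 1.2+0.7+3.3 = 5.2
Cheapest is 432 - 431 - 439 - 438 at 5.2 s.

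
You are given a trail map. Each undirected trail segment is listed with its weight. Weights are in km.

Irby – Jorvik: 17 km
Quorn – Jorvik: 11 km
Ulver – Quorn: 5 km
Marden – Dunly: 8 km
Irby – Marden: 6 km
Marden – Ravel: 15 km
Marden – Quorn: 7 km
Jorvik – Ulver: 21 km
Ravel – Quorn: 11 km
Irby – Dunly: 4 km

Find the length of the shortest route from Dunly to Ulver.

Enumerating some paths:
Dunly - Irby - Jorvik - Quorn - Ulver: 4+17+11+5 = 37
Dunly - Marden - Quorn - Ulver: 8+7+5 = 20
Dunly - Marden - Ravel - Quorn - Ulver: 8+15+11+5 = 39
Dunly - Irby - Marden - Quorn - Ulver: 4+6+7+5 = 22
The minimum is 20 km via Dunly - Marden - Quorn - Ulver.

20 km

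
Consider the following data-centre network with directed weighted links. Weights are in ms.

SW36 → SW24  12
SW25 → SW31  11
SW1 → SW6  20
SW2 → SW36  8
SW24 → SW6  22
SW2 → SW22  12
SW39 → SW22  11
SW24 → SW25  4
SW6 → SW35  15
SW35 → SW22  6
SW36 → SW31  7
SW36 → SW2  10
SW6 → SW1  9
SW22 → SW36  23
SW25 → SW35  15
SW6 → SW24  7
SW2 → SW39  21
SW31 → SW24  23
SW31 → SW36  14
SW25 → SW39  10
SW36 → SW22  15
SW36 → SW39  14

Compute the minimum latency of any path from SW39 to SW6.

Running Dijkstra from SW39:
SW39: 0
SW22: 11  (via SW39)
SW36: 34  (via SW22)
SW31: 41  (via SW36)
SW2: 44  (via SW36)
SW24: 46  (via SW36)
SW25: 50  (via SW24)
SW35: 65  (via SW25)
SW6: 68  (via SW24)
Shortest route: SW39 → SW22 → SW36 → SW24 → SW6 = 68 ms.

68 ms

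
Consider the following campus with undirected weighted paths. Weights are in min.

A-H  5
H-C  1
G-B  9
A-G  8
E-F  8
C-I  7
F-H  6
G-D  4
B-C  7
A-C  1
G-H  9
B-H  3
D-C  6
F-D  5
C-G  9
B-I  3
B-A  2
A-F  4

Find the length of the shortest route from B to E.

Candidate routes:
B - H - C - A - F - E: 3+1+1+4+8 = 17
B - H - F - E: 3+6+8 = 17
B - A - C - H - F - E: 2+1+1+6+8 = 18
B - A - F - E: 2+4+8 = 14
Cheapest is B - A - F - E at 14 min.

14 min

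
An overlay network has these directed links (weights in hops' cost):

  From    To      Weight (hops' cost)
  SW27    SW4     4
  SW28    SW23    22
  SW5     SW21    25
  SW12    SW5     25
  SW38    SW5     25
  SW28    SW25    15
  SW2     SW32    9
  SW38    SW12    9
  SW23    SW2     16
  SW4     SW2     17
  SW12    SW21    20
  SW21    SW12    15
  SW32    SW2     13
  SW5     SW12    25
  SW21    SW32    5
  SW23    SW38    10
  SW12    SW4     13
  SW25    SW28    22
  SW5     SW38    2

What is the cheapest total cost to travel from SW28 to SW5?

57 hops' cost

Compare a few routes:
SW28 → SW23 → SW38 → SW12 → SW5: 22+10+9+25 = 66
SW28 → SW23 → SW38 → SW5: 22+10+25 = 57
The minimum is 57 hops' cost via SW28 → SW23 → SW38 → SW5.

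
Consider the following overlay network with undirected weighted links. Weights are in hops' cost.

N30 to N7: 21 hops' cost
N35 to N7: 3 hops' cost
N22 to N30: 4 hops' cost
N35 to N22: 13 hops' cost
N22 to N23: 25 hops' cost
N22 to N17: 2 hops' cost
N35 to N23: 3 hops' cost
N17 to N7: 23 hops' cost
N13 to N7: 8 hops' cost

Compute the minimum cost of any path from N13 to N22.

Compare a few routes:
N13–N7–N35–N22: 8+3+13 = 24
N13–N7–N30–N22: 8+21+4 = 33
N13–N7–N17–N22: 8+23+2 = 33
Cheapest is N13–N7–N35–N22 at 24 hops' cost.

24 hops' cost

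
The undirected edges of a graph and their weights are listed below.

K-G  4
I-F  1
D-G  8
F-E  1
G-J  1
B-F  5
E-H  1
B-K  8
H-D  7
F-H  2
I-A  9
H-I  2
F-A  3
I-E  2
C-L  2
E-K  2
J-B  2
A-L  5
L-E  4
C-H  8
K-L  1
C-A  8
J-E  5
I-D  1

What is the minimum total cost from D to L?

Candidate routes:
D → I → F → E → L: 1+1+1+4 = 7
D → I → H → E → K → L: 1+2+1+2+1 = 7
D → I → E → K → L: 1+2+2+1 = 6
Cheapest is D → I → E → K → L at 6.

6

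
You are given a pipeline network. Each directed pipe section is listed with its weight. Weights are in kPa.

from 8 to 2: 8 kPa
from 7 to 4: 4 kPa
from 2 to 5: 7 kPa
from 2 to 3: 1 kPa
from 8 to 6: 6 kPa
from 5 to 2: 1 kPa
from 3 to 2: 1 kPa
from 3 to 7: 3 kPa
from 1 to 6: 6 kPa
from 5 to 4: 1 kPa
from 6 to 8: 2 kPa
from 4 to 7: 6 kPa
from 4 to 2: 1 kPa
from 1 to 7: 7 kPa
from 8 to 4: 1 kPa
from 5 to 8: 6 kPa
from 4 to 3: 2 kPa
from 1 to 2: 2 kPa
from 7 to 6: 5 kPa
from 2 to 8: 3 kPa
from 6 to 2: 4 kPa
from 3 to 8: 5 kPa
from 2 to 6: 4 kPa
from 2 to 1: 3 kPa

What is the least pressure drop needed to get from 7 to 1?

Enumerating some paths:
7–4–2–1: 4+1+3 = 8
7–4–3–2–1: 4+2+1+3 = 10
Cheapest is 7–4–2–1 at 8 kPa.

8 kPa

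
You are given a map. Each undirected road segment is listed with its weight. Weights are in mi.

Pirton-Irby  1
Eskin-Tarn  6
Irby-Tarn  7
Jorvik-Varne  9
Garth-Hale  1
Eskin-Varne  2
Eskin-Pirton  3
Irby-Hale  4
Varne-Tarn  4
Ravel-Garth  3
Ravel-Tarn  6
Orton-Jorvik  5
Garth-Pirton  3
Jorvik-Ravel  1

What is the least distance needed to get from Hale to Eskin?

7 mi

Compare a few routes:
Hale - Irby - Pirton - Eskin: 4+1+3 = 8
Hale - Garth - Pirton - Eskin: 1+3+3 = 7
Cheapest is Hale - Garth - Pirton - Eskin at 7 mi.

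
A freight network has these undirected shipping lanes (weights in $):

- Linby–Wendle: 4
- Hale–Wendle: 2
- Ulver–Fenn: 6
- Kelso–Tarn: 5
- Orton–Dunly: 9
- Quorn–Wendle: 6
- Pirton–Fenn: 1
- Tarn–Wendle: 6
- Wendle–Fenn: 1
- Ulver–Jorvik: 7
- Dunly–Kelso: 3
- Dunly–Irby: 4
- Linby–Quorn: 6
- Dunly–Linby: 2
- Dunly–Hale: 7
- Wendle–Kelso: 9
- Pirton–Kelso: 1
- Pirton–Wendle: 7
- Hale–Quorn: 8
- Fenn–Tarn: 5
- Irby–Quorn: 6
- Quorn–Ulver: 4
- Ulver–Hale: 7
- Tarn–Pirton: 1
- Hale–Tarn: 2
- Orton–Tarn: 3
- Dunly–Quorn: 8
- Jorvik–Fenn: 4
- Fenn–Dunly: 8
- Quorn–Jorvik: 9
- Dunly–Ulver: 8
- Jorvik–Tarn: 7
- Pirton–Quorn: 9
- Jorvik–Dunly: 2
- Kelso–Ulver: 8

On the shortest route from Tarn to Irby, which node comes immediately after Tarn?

Pirton

Compare a few routes:
Tarn → Pirton → Fenn → Jorvik → Dunly → Irby: 1+1+4+2+4 = 12
Tarn → Pirton → Kelso → Dunly → Irby: 1+1+3+4 = 9
The minimum is $9 via Tarn → Pirton → Kelso → Dunly → Irby.
So from Tarn the first move is to Pirton.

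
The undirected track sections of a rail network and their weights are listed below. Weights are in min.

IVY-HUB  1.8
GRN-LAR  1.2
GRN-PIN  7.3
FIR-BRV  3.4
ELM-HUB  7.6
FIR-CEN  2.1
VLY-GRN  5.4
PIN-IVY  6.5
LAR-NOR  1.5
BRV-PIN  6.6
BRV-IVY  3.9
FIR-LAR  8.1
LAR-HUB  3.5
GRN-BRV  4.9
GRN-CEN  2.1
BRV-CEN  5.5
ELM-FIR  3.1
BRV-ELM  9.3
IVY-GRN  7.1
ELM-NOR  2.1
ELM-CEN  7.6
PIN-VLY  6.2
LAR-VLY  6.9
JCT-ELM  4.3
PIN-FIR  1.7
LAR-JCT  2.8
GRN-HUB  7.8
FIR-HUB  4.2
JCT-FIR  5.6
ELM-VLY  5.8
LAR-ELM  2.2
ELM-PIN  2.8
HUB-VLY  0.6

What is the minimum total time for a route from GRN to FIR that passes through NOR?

7.9 min

Shortest GRN→NOR: GRN–LAR–NOR = 2.7
Shortest NOR→FIR: NOR–ELM–FIR = 5.2
Total via NOR: 2.7 + 5.2 = 7.9 min.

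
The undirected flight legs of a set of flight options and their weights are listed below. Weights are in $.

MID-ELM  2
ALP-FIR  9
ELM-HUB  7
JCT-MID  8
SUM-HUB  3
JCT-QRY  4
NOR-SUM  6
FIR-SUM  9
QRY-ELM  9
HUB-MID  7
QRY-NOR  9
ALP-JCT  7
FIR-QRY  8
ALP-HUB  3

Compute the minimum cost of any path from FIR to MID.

Shortest distances from FIR:
FIR: 0
QRY: 8  (via FIR)
ALP: 9  (via FIR)
SUM: 9  (via FIR)
HUB: 12  (via ALP)
JCT: 12  (via QRY)
NOR: 15  (via SUM)
ELM: 17  (via QRY)
MID: 19  (via HUB)
Shortest route: FIR–ALP–HUB–MID = $19.

$19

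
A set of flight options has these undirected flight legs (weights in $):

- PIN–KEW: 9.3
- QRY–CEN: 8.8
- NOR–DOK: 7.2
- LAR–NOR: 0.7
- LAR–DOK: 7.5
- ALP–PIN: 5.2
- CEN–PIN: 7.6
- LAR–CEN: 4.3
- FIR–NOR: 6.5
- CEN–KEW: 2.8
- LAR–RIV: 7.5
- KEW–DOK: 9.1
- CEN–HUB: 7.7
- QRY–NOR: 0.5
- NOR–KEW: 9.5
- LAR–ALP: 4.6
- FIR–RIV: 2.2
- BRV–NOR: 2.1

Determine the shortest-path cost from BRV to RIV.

Running Dijkstra from BRV:
BRV: 0
NOR: 2.1  (via BRV)
QRY: 2.6  (via NOR)
LAR: 2.8  (via NOR)
CEN: 7.1  (via LAR)
ALP: 7.4  (via LAR)
FIR: 8.6  (via NOR)
DOK: 9.3  (via NOR)
KEW: 9.9  (via CEN)
RIV: 10.3  (via LAR)
Shortest route: BRV–NOR–LAR–RIV = $10.3.

$10.3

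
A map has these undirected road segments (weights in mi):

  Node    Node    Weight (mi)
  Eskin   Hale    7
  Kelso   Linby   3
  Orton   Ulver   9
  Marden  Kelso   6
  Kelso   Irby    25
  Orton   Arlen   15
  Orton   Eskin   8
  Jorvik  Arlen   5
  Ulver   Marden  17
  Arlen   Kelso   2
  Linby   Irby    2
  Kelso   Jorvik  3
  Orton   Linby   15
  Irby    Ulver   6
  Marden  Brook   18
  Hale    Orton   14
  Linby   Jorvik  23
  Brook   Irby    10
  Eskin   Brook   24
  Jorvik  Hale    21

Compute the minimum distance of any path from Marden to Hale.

Settle nodes by increasing distance from Marden:
Marden: 0
Kelso: 6  (via Marden)
Arlen: 8  (via Kelso)
Linby: 9  (via Kelso)
Jorvik: 9  (via Kelso)
Irby: 11  (via Linby)
Ulver: 17  (via Marden)
Brook: 18  (via Marden)
Orton: 23  (via Arlen)
Hale: 30  (via Jorvik)
Shortest route: Marden–Kelso–Jorvik–Hale = 30 mi.

30 mi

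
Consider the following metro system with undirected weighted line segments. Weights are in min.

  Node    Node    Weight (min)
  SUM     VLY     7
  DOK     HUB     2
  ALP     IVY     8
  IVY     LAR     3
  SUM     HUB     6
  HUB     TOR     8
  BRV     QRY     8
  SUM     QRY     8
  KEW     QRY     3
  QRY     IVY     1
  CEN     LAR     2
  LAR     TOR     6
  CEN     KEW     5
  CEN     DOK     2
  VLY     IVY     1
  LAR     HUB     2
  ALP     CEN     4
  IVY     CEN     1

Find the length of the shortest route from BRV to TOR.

18 min

Running Dijkstra from BRV:
BRV: 0
QRY: 8  (via BRV)
IVY: 9  (via QRY)
VLY: 10  (via IVY)
CEN: 10  (via IVY)
KEW: 11  (via QRY)
LAR: 12  (via IVY)
DOK: 12  (via CEN)
HUB: 14  (via LAR)
ALP: 14  (via CEN)
SUM: 16  (via QRY)
TOR: 18  (via LAR)
Shortest route: BRV → QRY → IVY → LAR → TOR = 18 min.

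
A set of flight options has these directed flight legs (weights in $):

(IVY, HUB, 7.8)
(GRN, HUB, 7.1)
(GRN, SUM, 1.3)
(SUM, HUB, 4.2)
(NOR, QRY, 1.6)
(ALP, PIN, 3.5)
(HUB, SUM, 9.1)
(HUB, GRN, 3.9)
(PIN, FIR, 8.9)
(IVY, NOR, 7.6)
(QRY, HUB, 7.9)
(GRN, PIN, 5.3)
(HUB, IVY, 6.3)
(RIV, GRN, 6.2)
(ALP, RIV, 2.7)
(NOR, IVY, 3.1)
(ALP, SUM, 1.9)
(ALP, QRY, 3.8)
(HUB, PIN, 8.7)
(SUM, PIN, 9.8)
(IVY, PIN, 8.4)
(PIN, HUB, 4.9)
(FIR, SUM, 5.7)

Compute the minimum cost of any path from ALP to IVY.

Shortest distances from ALP:
ALP: 0
SUM: 1.9  (via ALP)
RIV: 2.7  (via ALP)
PIN: 3.5  (via ALP)
QRY: 3.8  (via ALP)
HUB: 6.1  (via SUM)
GRN: 8.9  (via RIV)
IVY: 12.4  (via HUB)
Shortest route: ALP → SUM → HUB → IVY = $12.4.

$12.4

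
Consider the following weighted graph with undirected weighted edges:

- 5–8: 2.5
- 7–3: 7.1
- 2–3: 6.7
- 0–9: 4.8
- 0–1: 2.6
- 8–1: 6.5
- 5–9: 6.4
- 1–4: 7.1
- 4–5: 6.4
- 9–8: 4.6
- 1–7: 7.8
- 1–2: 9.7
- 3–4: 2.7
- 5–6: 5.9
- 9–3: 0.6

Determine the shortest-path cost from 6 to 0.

17.1

Enumerating some paths:
6 → 5 → 4 → 3 → 9 → 0: 5.9+6.4+2.7+0.6+4.8 = 20.4
6 → 5 → 9 → 0: 5.9+6.4+4.8 = 17.1
6 → 5 → 8 → 1 → 0: 5.9+2.5+6.5+2.6 = 17.5
6 → 5 → 8 → 9 → 0: 5.9+2.5+4.6+4.8 = 17.8
The minimum is 17.1 via 6 → 5 → 9 → 0.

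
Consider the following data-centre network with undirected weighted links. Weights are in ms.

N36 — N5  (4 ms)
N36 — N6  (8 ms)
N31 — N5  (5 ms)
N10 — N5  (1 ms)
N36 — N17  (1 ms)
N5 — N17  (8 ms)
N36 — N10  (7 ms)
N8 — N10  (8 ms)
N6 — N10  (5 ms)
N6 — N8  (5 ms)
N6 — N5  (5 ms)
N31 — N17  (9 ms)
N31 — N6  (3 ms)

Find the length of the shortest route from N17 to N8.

Candidate routes:
N17–N36–N5–N6–N8: 1+4+5+5 = 15
N17–N36–N5–N10–N6–N8: 1+4+1+5+5 = 16
N17–N36–N5–N10–N8: 1+4+1+8 = 14
The minimum is 14 ms via N17–N36–N5–N10–N8.

14 ms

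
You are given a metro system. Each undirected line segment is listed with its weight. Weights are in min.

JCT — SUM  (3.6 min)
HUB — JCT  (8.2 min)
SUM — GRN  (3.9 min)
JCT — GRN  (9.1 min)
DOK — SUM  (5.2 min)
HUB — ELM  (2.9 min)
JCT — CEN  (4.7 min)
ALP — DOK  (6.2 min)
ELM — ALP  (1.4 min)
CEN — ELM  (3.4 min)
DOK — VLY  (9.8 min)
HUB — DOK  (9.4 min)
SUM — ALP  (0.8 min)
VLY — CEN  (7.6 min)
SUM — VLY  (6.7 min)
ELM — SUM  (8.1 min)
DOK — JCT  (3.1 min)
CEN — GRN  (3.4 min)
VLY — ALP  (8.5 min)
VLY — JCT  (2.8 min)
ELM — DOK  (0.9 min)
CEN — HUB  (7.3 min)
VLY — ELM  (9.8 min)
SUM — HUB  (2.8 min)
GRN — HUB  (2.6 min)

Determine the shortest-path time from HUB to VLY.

Candidate routes:
HUB - SUM - JCT - VLY: 2.8+3.6+2.8 = 9.2
HUB - SUM - VLY: 2.8+6.7 = 9.5
HUB - JCT - VLY: 8.2+2.8 = 11
HUB - ELM - DOK - JCT - VLY: 2.9+0.9+3.1+2.8 = 9.7
The minimum is 9.2 min via HUB - SUM - JCT - VLY.

9.2 min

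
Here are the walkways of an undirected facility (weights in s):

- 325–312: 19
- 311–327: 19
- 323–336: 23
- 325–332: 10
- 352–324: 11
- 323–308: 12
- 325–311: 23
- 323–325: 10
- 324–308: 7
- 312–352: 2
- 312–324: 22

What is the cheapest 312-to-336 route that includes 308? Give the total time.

Best 312 to 308: 312–352–324–308 costing 20
Best 308 to 336: 308–323–336 costing 35
Total via 308: 20 + 35 = 55 s.

55 s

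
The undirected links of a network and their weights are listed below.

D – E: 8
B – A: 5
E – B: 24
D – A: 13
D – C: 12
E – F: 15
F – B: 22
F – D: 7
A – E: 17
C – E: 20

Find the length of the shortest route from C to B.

30

Candidate routes:
C → D → F → B: 12+7+22 = 41
C → E → A → B: 20+17+5 = 42
C → D → E → A → B: 12+8+17+5 = 42
C → D → A → B: 12+13+5 = 30
Cheapest is C → D → A → B at 30.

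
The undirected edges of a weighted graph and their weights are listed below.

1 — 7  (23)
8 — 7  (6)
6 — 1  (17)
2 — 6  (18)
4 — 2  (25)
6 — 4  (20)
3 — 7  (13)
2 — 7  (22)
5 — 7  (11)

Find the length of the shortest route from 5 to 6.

51

Candidate routes:
5 → 7 → 2 → 4 → 6: 11+22+25+20 = 78
5 → 7 → 2 → 6: 11+22+18 = 51
Cheapest is 5 → 7 → 2 → 6 at 51.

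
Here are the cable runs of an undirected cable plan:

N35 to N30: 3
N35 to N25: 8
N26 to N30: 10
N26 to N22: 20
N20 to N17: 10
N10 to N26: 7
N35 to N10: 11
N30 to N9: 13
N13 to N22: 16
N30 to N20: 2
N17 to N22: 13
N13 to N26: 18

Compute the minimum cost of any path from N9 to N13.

Candidate routes:
N9–N30–N26–N13: 13+10+18 = 41
N9–N30–N35–N10–N26–N13: 13+3+11+7+18 = 52
The minimum is 41 via N9–N30–N26–N13.

41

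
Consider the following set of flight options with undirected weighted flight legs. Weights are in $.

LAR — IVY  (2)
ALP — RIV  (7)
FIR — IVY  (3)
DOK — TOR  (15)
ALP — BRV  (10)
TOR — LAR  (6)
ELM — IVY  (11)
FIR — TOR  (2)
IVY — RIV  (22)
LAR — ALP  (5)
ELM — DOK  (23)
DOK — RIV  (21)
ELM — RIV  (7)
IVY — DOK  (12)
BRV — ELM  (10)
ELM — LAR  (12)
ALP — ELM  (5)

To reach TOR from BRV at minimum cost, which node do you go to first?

Compare a few routes:
BRV - ALP - LAR - TOR: 10+5+6 = 21
BRV - ALP - LAR - IVY - FIR - TOR: 10+5+2+3+2 = 22
The minimum is $21 via BRV - ALP - LAR - TOR.
So from BRV the first move is to ALP.

ALP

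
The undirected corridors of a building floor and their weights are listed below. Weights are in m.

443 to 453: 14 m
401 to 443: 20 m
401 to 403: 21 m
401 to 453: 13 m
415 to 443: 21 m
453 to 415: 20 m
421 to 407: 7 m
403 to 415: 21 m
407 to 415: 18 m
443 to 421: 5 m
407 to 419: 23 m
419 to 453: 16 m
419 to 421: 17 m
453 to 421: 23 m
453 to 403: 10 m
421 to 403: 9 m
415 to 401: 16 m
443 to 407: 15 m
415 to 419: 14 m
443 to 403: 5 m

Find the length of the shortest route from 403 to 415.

21 m

Candidate routes:
403 - 453 - 415: 10+20 = 30
403 - 443 - 415: 5+21 = 26
403 - 415: 21 = 21
Cheapest is 403 - 415 at 21 m.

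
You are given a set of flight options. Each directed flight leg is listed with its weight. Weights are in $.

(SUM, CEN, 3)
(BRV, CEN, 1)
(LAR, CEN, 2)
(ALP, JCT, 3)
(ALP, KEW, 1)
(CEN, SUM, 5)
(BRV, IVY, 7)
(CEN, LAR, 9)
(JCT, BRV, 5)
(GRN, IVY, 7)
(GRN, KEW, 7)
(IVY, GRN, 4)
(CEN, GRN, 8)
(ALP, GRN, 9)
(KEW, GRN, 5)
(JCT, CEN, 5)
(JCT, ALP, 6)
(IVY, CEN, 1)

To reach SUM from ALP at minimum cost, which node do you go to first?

Enumerating some paths:
ALP → JCT → CEN → SUM: 3+5+5 = 13
ALP → JCT → BRV → CEN → SUM: 3+5+1+5 = 14
The minimum is $13 via ALP → JCT → CEN → SUM.
So from ALP the first move is to JCT.

JCT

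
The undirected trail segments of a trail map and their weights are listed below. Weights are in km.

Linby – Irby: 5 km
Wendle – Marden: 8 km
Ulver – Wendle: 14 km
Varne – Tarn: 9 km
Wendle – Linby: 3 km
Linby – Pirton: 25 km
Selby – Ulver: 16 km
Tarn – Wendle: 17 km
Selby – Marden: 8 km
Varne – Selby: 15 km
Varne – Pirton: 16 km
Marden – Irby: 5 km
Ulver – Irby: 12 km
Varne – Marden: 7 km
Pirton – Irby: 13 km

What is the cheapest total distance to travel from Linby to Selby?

Enumerating some paths:
Linby–Irby–Marden–Selby: 5+5+8 = 18
Linby–Wendle–Marden–Selby: 3+8+8 = 19
Linby–Irby–Marden–Varne–Selby: 5+5+7+15 = 32
Cheapest is Linby–Irby–Marden–Selby at 18 km.

18 km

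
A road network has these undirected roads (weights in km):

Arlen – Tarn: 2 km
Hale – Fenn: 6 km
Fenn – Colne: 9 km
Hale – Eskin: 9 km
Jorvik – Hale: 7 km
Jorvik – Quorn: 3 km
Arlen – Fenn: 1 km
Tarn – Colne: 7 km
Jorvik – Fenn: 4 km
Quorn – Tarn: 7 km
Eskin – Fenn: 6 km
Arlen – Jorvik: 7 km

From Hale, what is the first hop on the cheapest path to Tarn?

Compare a few routes:
Hale → Jorvik → Fenn → Arlen → Tarn: 7+4+1+2 = 14
Hale → Fenn → Arlen → Tarn: 6+1+2 = 9
Hale → Jorvik → Arlen → Tarn: 7+7+2 = 16
Cheapest is Hale → Fenn → Arlen → Tarn at 9 km.
So from Hale the first move is to Fenn.

Fenn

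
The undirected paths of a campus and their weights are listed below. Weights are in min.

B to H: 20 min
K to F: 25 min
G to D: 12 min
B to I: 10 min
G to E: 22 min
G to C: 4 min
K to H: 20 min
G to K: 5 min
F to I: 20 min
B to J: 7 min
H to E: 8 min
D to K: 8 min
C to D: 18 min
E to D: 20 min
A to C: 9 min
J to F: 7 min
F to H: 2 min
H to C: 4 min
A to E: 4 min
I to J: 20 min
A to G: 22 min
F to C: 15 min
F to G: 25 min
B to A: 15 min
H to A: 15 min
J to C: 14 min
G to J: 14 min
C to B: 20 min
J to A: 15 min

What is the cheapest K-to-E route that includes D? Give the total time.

28 min

Best K to D: K–D costing 8
Best D to E: D–E costing 20
Total via D: 8 + 20 = 28 min.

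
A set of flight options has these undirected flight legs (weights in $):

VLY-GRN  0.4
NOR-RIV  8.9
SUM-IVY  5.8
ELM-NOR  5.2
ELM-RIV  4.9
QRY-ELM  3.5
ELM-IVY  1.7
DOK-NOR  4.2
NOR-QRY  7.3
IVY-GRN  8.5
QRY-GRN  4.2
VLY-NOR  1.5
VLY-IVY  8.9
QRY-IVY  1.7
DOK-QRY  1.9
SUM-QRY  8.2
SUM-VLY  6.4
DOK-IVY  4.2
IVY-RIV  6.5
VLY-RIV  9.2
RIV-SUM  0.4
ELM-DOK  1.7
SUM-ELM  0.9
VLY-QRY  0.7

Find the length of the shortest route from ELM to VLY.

Shortest distances from ELM:
ELM: 0
SUM: 0.9  (via ELM)
RIV: 1.3  (via SUM)
DOK: 1.7  (via ELM)
IVY: 1.7  (via ELM)
QRY: 3.4  (via IVY)
VLY: 4.1  (via QRY)
Shortest route: ELM–IVY–QRY–VLY = $4.1.

$4.1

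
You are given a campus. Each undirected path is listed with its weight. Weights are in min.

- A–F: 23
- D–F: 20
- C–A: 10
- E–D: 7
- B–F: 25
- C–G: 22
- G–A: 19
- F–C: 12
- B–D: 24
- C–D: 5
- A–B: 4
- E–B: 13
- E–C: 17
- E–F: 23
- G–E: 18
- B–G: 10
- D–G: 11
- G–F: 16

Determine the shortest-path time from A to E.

Compare a few routes:
A–C–E: 10+17 = 27
A–C–D–E: 10+5+7 = 22
A–B–G–D–E: 4+10+11+7 = 32
A–B–E: 4+13 = 17
The minimum is 17 min via A–B–E.

17 min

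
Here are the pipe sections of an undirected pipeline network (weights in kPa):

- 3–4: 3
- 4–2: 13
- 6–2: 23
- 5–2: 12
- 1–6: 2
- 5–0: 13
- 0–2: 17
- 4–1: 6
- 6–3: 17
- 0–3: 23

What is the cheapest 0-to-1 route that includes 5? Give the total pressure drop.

Shortest 0→5: 0 → 5 = 13
Best 5 to 1: 5 → 2 → 4 → 1 costing 31
Total via 5: 13 + 31 = 44 kPa.

44 kPa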